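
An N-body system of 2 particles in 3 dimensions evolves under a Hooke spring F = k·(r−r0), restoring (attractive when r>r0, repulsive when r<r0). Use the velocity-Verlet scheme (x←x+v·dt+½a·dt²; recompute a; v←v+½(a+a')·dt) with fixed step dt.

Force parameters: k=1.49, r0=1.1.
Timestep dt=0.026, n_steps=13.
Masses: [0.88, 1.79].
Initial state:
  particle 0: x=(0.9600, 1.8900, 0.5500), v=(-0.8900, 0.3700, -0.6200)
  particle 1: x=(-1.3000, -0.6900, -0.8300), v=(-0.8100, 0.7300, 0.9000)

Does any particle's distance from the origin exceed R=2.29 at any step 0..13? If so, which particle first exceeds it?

step 0: x0=(0.9600, 1.8900, 0.5500) x1=(-1.3000, -0.6900, -0.8300)
step 1: x0=(0.9360, 1.8986, 0.5333) x1=(-1.3206, -0.6705, -0.8063)
step 2: x0=(0.9101, 1.9051, 0.5156) x1=(-1.3403, -0.6500, -0.7821)
step 3: x0=(0.8824, 1.9096, 0.4968) x1=(-1.3592, -0.6285, -0.7574)
step 4: x0=(0.8530, 1.9120, 0.4770) x1=(-1.3771, -0.6060, -0.7322)
step 5: x0=(0.8218, 1.9125, 0.4563) x1=(-1.3942, -0.5825, -0.7065)
step 6: x0=(0.7888, 1.9110, 0.4346) x1=(-1.4105, -0.5581, -0.6804)
step 7: x0=(0.7542, 1.9076, 0.4121) x1=(-1.4259, -0.5327, -0.6539)
step 8: x0=(0.7178, 1.9022, 0.3887) x1=(-1.4404, -0.5063, -0.6269)
step 9: x0=(0.6797, 1.8950, 0.3646) x1=(-1.4541, -0.4791, -0.5996)
step 10: x0=(0.6401, 1.8860, 0.3397) x1=(-1.4671, -0.4510, -0.5718)
step 11: x0=(0.5988, 1.8752, 0.3141) x1=(-1.4792, -0.4219, -0.5438)
step 12: x0=(0.5559, 1.8627, 0.2879) x1=(-1.4906, -0.3921, -0.5154)
step 13: x0=(0.5116, 1.8485, 0.2610) x1=(-1.5012, -0.3614, -0.4868)

no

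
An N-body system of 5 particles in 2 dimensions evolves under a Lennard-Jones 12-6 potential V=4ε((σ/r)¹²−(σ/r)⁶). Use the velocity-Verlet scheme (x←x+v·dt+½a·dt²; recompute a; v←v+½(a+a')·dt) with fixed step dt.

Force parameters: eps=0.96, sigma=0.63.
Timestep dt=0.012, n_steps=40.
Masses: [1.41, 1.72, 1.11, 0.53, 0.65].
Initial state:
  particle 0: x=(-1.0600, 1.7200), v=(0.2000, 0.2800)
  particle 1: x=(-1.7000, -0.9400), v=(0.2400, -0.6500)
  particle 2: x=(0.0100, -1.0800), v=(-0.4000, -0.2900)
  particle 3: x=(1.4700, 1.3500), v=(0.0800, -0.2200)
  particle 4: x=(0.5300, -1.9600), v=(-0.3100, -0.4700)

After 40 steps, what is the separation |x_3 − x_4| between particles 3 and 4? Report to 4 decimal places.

step 0: x0=(-1.0600, 1.7200) x1=(-1.7000, -0.9400) x2=(0.0100, -1.0800) x3=(1.4700, 1.3500) x4=(0.5300, -1.9600)
step 1: x0=(-1.0576, 1.7234) x1=(-1.6971, -0.9478) x2=(0.0052, -1.0835) x3=(1.4710, 1.3474) x4=(0.5262, -1.9655)
step 2: x0=(-1.0552, 1.7267) x1=(-1.6942, -0.9556) x2=(0.0005, -1.0872) x3=(1.4719, 1.3447) x4=(0.5223, -1.9709)
step 3: x0=(-1.0528, 1.7301) x1=(-1.6913, -0.9634) x2=(-0.0041, -1.0910) x3=(1.4729, 1.3421) x4=(0.5183, -1.9760)
step 4: x0=(-1.0504, 1.7334) x1=(-1.6885, -0.9712) x2=(-0.0087, -1.0949) x3=(1.4738, 1.3394) x4=(0.5141, -1.9809)
step 5: x0=(-1.0480, 1.7368) x1=(-1.6856, -0.9790) x2=(-0.0132, -1.0989) x3=(1.4748, 1.3368) x4=(0.5099, -1.9856)
step 6: x0=(-1.0456, 1.7402) x1=(-1.6827, -0.9868) x2=(-0.0176, -1.1030) x3=(1.4757, 1.3342) x4=(0.5055, -1.9901)
step 7: x0=(-1.0432, 1.7435) x1=(-1.6798, -0.9946) x2=(-0.0220, -1.1073) x3=(1.4767, 1.3315) x4=(0.5010, -1.9945)
step 8: x0=(-1.0408, 1.7469) x1=(-1.6769, -1.0024) x2=(-0.0263, -1.1117) x3=(1.4777, 1.3289) x4=(0.4964, -1.9986)
step 9: x0=(-1.0384, 1.7502) x1=(-1.6739, -1.0102) x2=(-0.0305, -1.1161) x3=(1.4786, 1.3262) x4=(0.4916, -2.0025)
step 10: x0=(-1.0360, 1.7536) x1=(-1.6710, -1.0180) x2=(-0.0347, -1.1207) x3=(1.4796, 1.3236) x4=(0.4868, -2.0062)
step 11: x0=(-1.0336, 1.7569) x1=(-1.6681, -1.0258) x2=(-0.0388, -1.1255) x3=(1.4805, 1.3209) x4=(0.4818, -2.0097)
step 12: x0=(-1.0312, 1.7603) x1=(-1.6652, -1.0336) x2=(-0.0429, -1.1303) x3=(1.4815, 1.3183) x4=(0.4767, -2.0130)
step 13: x0=(-1.0288, 1.7637) x1=(-1.6623, -1.0414) x2=(-0.0469, -1.1353) x3=(1.4824, 1.3157) x4=(0.4714, -2.0161)
step 14: x0=(-1.0264, 1.7670) x1=(-1.6593, -1.0492) x2=(-0.0508, -1.1403) x3=(1.4834, 1.3130) x4=(0.4661, -2.0190)
step 15: x0=(-1.0240, 1.7704) x1=(-1.6564, -1.0570) x2=(-0.0546, -1.1456) x3=(1.4843, 1.3104) x4=(0.4606, -2.0217)
step 16: x0=(-1.0216, 1.7737) x1=(-1.6535, -1.0648) x2=(-0.0584, -1.1509) x3=(1.4853, 1.3077) x4=(0.4550, -2.0241)
step 17: x0=(-1.0192, 1.7771) x1=(-1.6505, -1.0726) x2=(-0.0621, -1.1564) x3=(1.4862, 1.3051) x4=(0.4493, -2.0263)
step 18: x0=(-1.0168, 1.7804) x1=(-1.6476, -1.0804) x2=(-0.0658, -1.1620) x3=(1.4872, 1.3024) x4=(0.4434, -2.0283)
step 19: x0=(-1.0144, 1.7838) x1=(-1.6446, -1.0882) x2=(-0.0694, -1.1677) x3=(1.4881, 1.2998) x4=(0.4374, -2.0301)
step 20: x0=(-1.0120, 1.7872) x1=(-1.6417, -1.0961) x2=(-0.0729, -1.1736) x3=(1.4891, 1.2972) x4=(0.4312, -2.0316)
step 21: x0=(-1.0096, 1.7905) x1=(-1.6387, -1.1039) x2=(-0.0763, -1.1796) x3=(1.4900, 1.2945) x4=(0.4249, -2.0329)
step 22: x0=(-1.0072, 1.7939) x1=(-1.6357, -1.1117) x2=(-0.0796, -1.1857) x3=(1.4909, 1.2919) x4=(0.4185, -2.0339)
step 23: x0=(-1.0047, 1.7972) x1=(-1.6328, -1.1195) x2=(-0.0829, -1.1921) x3=(1.4919, 1.2892) x4=(0.4119, -2.0347)
step 24: x0=(-1.0023, 1.8006) x1=(-1.6298, -1.1273) x2=(-0.0860, -1.1986) x3=(1.4928, 1.2866) x4=(0.4051, -2.0352)
step 25: x0=(-0.9999, 1.8039) x1=(-1.6268, -1.1351) x2=(-0.0891, -1.2052) x3=(1.4938, 1.2839) x4=(0.3982, -2.0353)
step 26: x0=(-0.9975, 1.8073) x1=(-1.6238, -1.1429) x2=(-0.0921, -1.2120) x3=(1.4947, 1.2813) x4=(0.3911, -2.0352)
step 27: x0=(-0.9951, 1.8106) x1=(-1.6208, -1.1507) x2=(-0.0950, -1.2191) x3=(1.4957, 1.2786) x4=(0.3837, -2.0348)
step 28: x0=(-0.9927, 1.8140) x1=(-1.6178, -1.1585) x2=(-0.0978, -1.2263) x3=(1.4966, 1.2760) x4=(0.3762, -2.0340)
step 29: x0=(-0.9903, 1.8174) x1=(-1.6148, -1.1663) x2=(-0.1004, -1.2337) x3=(1.4975, 1.2734) x4=(0.3685, -2.0329)
step 30: x0=(-0.9879, 1.8207) x1=(-1.6117, -1.1741) x2=(-0.1030, -1.2413) x3=(1.4985, 1.2707) x4=(0.3606, -2.0314)
step 31: x0=(-0.9855, 1.8241) x1=(-1.6087, -1.1819) x2=(-0.1054, -1.2492) x3=(1.4994, 1.2681) x4=(0.3524, -2.0295)
step 32: x0=(-0.9831, 1.8274) x1=(-1.6057, -1.1897) x2=(-0.1077, -1.2573) x3=(1.5004, 1.2654) x4=(0.3440, -2.0272)
step 33: x0=(-0.9807, 1.8308) x1=(-1.6026, -1.1976) x2=(-0.1098, -1.2657) x3=(1.5013, 1.2628) x4=(0.3353, -2.0244)
step 34: x0=(-0.9783, 1.8341) x1=(-1.5996, -1.2054) x2=(-0.1118, -1.2744) x3=(1.5022, 1.2601) x4=(0.3263, -2.0211)
step 35: x0=(-0.9759, 1.8375) x1=(-1.5965, -1.2132) x2=(-0.1136, -1.2834) x3=(1.5032, 1.2575) x4=(0.3170, -2.0173)
step 36: x0=(-0.9735, 1.8408) x1=(-1.5935, -1.2210) x2=(-0.1152, -1.2927) x3=(1.5041, 1.2548) x4=(0.3073, -2.0129)
step 37: x0=(-0.9711, 1.8442) x1=(-1.5904, -1.2288) x2=(-0.1166, -1.3024) x3=(1.5050, 1.2522) x4=(0.2973, -2.0079)
step 38: x0=(-0.9687, 1.8475) x1=(-1.5873, -1.2366) x2=(-0.1178, -1.3125) x3=(1.5060, 1.2496) x4=(0.2870, -2.0022)
step 39: x0=(-0.9662, 1.8509) x1=(-1.5842, -1.2444) x2=(-0.1188, -1.3229) x3=(1.5069, 1.2469) x4=(0.2762, -1.9958)
step 40: x0=(-0.9638, 1.8542) x1=(-1.5811, -1.2522) x2=(-0.1196, -1.3338) x3=(1.5078, 1.2443) x4=(0.2650, -1.9888)

3.4637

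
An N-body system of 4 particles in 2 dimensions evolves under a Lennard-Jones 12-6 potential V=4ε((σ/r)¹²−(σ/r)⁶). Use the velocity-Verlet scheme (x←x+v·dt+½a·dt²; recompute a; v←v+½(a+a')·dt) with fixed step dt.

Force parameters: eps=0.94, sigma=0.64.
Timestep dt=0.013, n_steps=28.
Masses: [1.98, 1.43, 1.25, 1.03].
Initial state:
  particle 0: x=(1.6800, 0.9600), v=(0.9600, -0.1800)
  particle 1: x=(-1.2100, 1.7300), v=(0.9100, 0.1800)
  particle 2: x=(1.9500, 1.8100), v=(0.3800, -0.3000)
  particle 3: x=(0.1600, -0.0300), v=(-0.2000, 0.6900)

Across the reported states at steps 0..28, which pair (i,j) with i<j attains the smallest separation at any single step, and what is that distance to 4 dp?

pair (0,2), distance 0.6583

step 0: x0=(1.6800, 0.9600) x1=(-1.2100, 1.7300) x2=(1.9500, 1.8100) x3=(0.1600, -0.0300)
step 1: x0=(1.6925, 0.9578) x1=(-1.1982, 1.7323) x2=(1.9549, 1.8059) x3=(0.1574, -0.0210)
step 2: x0=(1.7051, 0.9557) x1=(-1.1863, 1.7347) x2=(1.9597, 1.8015) x3=(0.1548, -0.0121)
step 3: x0=(1.7177, 0.9539) x1=(-1.1745, 1.7370) x2=(1.9644, 1.7968) x3=(0.1522, -0.0031)
step 4: x0=(1.7304, 0.9523) x1=(-1.1627, 1.7394) x2=(1.9689, 1.7917) x3=(0.1496, 0.0059)
step 5: x0=(1.7432, 0.9509) x1=(-1.1508, 1.7417) x2=(1.9734, 1.7863) x3=(0.1470, 0.0149)
step 6: x0=(1.7560, 0.9498) x1=(-1.1390, 1.7440) x2=(1.9778, 1.7805) x3=(0.1445, 0.0239)
step 7: x0=(1.7689, 0.9489) x1=(-1.1272, 1.7464) x2=(1.9821, 1.7743) x3=(0.1419, 0.0329)
step 8: x0=(1.7819, 0.9483) x1=(-1.1153, 1.7487) x2=(1.9862, 1.7677) x3=(0.1393, 0.0419)
step 9: x0=(1.7949, 0.9479) x1=(-1.1035, 1.7510) x2=(1.9903, 1.7607) x3=(0.1367, 0.0509)
step 10: x0=(1.8080, 0.9478) x1=(-1.0917, 1.7534) x2=(1.9943, 1.7532) x3=(0.1341, 0.0598)
step 11: x0=(1.8211, 0.9479) x1=(-1.0798, 1.7557) x2=(1.9981, 1.7453) x3=(0.1316, 0.0688)
step 12: x0=(1.8343, 0.9484) x1=(-1.0680, 1.7580) x2=(2.0019, 1.7370) x3=(0.1290, 0.0779)
step 13: x0=(1.8476, 0.9491) x1=(-1.0562, 1.7604) x2=(2.0055, 1.7282) x3=(0.1264, 0.0869)
step 14: x0=(1.8609, 0.9502) x1=(-1.0443, 1.7627) x2=(2.0091, 1.7189) x3=(0.1238, 0.0959)
step 15: x0=(1.8743, 0.9515) x1=(-1.0325, 1.7650) x2=(2.0126, 1.7092) x3=(0.1213, 0.1049)
step 16: x0=(1.8877, 0.9531) x1=(-1.0206, 1.7673) x2=(2.0160, 1.6991) x3=(0.1187, 0.1139)
step 17: x0=(1.9012, 0.9549) x1=(-1.0088, 1.7697) x2=(2.0193, 1.6885) x3=(0.1162, 0.1229)
step 18: x0=(1.9147, 0.9570) x1=(-0.9970, 1.7720) x2=(2.0226, 1.6776) x3=(0.1136, 0.1319)
step 19: x0=(1.9282, 0.9591) x1=(-0.9851, 1.7743) x2=(2.0258, 1.6666) x3=(0.1110, 0.1410)
step 20: x0=(1.9417, 0.9612) x1=(-0.9733, 1.7766) x2=(2.0291, 1.6557) x3=(0.1085, 0.1500)
step 21: x0=(1.9552, 0.9630) x1=(-0.9614, 1.7790) x2=(2.0324, 1.6452) x3=(0.1059, 0.1590)
step 22: x0=(1.9686, 0.9642) x1=(-0.9496, 1.7813) x2=(2.0359, 1.6356) x3=(0.1033, 0.1680)
step 23: x0=(1.9819, 0.9645) x1=(-0.9377, 1.7836) x2=(2.0394, 1.6275) x3=(0.1008, 0.1771)
step 24: x0=(1.9951, 0.9635) x1=(-0.9259, 1.7859) x2=(2.0432, 1.6215) x3=(0.0982, 0.1861)
step 25: x0=(2.0081, 0.9609) x1=(-0.9140, 1.7882) x2=(2.0471, 1.6180) x3=(0.0957, 0.1952)
step 26: x0=(2.0211, 0.9565) x1=(-0.9022, 1.7905) x2=(2.0512, 1.6173) x3=(0.0931, 0.2042)
step 27: x0=(2.0340, 0.9506) x1=(-0.8903, 1.7929) x2=(2.0554, 1.6189) x3=(0.0906, 0.2133)
step 28: x0=(2.0469, 0.9436) x1=(-0.8785, 1.7952) x2=(2.0597, 1.6225) x3=(0.0880, 0.2223)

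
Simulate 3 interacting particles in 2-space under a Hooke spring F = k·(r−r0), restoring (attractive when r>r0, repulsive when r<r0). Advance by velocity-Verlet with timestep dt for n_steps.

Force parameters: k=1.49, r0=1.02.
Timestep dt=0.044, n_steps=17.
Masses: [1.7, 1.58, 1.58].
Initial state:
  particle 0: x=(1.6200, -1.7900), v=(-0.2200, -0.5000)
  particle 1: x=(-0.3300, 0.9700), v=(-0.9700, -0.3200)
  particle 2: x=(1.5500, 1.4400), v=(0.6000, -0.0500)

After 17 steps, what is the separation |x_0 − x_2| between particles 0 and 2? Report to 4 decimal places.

step 0: x0=(1.6200, -1.7900) x1=(-0.3300, 0.9700) x2=(1.5500, 1.4400)
step 1: x0=(1.6091, -1.8085) x1=(-0.3706, 0.9544) x2=(1.5756, 1.4356)
step 2: x0=(1.5959, -1.8199) x1=(-0.4070, 0.9356) x2=(1.5996, 1.4267)
step 3: x0=(1.5802, -1.8243) x1=(-0.4389, 0.9138) x2=(1.6216, 1.4132)
step 4: x0=(1.5622, -1.8217) x1=(-0.4663, 0.8890) x2=(1.6417, 1.3953)
step 5: x0=(1.5419, -1.8121) x1=(-0.4891, 0.8612) x2=(1.6596, 1.3728)
step 6: x0=(1.5193, -1.7957) x1=(-0.5072, 0.8305) x2=(1.6753, 1.3459)
step 7: x0=(1.4946, -1.7726) x1=(-0.5205, 0.7970) x2=(1.6886, 1.3146)
step 8: x0=(1.4677, -1.7430) x1=(-0.5291, 0.7608) x2=(1.6994, 1.2790)
step 9: x0=(1.4387, -1.7071) x1=(-0.5330, 0.7220) x2=(1.7078, 1.2392)
step 10: x0=(1.4078, -1.6651) x1=(-0.5321, 0.6807) x2=(1.7135, 1.1954)
step 11: x0=(1.3751, -1.6174) x1=(-0.5266, 0.6371) x2=(1.7165, 1.1477)
step 12: x0=(1.3405, -1.5642) x1=(-0.5166, 0.5914) x2=(1.7169, 1.0962)
step 13: x0=(1.3044, -1.5058) x1=(-0.5021, 0.5436) x2=(1.7146, 1.0413)
step 14: x0=(1.2668, -1.4426) x1=(-0.4834, 0.4940) x2=(1.7097, 0.9830)
step 15: x0=(1.2278, -1.3751) x1=(-0.4605, 0.4427) x2=(1.7020, 0.9216)
step 16: x0=(1.1876, -1.3035) x1=(-0.4336, 0.3899) x2=(1.6918, 0.8574)
step 17: x0=(1.1462, -1.2283) x1=(-0.4030, 0.3359) x2=(1.6790, 0.7906)

2.0880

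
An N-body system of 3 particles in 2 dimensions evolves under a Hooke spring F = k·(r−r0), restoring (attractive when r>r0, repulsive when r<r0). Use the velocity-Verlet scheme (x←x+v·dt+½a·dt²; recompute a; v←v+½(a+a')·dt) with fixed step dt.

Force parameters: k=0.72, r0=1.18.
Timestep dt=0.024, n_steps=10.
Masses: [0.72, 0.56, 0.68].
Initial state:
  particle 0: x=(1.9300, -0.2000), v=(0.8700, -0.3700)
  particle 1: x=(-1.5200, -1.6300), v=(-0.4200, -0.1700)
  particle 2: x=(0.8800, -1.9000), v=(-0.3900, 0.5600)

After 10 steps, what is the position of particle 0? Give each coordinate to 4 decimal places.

step 0: x0=(1.9300, -0.2000) x1=(-1.5200, -1.6300) x2=(0.8800, -1.9000)
step 1: x0=(1.9501, -0.2094) x1=(-1.5288, -1.6338) x2=(0.8704, -1.8863)
step 2: x0=(1.9685, -0.2197) x1=(-1.5348, -1.6369) x2=(0.8603, -1.8721)
step 3: x0=(1.9853, -0.2310) x1=(-1.5382, -1.6394) x2=(0.8498, -1.8574)
step 4: x0=(2.0005, -0.2432) x1=(-1.5389, -1.6413) x2=(0.8388, -1.8423)
step 5: x0=(2.0139, -0.2563) x1=(-1.5369, -1.6425) x2=(0.8273, -1.8267)
step 6: x0=(2.0257, -0.2703) x1=(-1.5322, -1.6431) x2=(0.8154, -1.8107)
step 7: x0=(2.0358, -0.2853) x1=(-1.5248, -1.6431) x2=(0.8031, -1.7942)
step 8: x0=(2.0442, -0.3011) x1=(-1.5147, -1.6424) x2=(0.7904, -1.7773)
step 9: x0=(2.0509, -0.3178) x1=(-1.5020, -1.6411) x2=(0.7773, -1.7601)
step 10: x0=(2.0559, -0.3353) x1=(-1.4867, -1.6391) x2=(0.7638, -1.7424)

(2.0559, -0.3353)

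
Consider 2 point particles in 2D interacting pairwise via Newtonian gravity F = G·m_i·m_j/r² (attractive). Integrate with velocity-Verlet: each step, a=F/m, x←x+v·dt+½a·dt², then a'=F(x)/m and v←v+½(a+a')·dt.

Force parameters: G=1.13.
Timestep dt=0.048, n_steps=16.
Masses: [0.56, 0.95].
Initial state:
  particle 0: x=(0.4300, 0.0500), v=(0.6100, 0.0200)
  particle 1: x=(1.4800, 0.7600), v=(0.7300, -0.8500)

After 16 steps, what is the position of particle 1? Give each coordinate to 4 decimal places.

step 0: x0=(0.4300, 0.0500) x1=(1.4800, 0.7600)
step 1: x0=(0.4599, 0.0514) x1=(1.5147, 0.7189)
step 2: x0=(0.4912, 0.0536) x1=(1.5485, 0.6774)
step 3: x0=(0.5238, 0.0567) x1=(1.5816, 0.6353)
step 4: x0=(0.5580, 0.0606) x1=(1.6137, 0.5928)
step 5: x0=(0.5938, 0.0653) x1=(1.6450, 0.5498)
step 6: x0=(0.6312, 0.0707) x1=(1.6752, 0.5064)
step 7: x0=(0.6704, 0.0769) x1=(1.7044, 0.4625)
step 8: x0=(0.7115, 0.0839) x1=(1.7325, 0.4182)
step 9: x0=(0.7546, 0.0914) x1=(1.7593, 0.3735)
step 10: x0=(0.8000, 0.0996) x1=(1.7849, 0.3284)
step 11: x0=(0.8477, 0.1084) x1=(1.8091, 0.2830)
step 12: x0=(0.8979, 0.1176) x1=(1.8318, 0.2374)
step 13: x0=(0.9509, 0.1271) x1=(1.8528, 0.1915)
step 14: x0=(1.0069, 0.1369) x1=(1.8721, 0.1455)
step 15: x0=(1.0662, 0.1467) x1=(1.8894, 0.0995)
step 16: x0=(1.1292, 0.1563) x1=(1.9046, 0.0536)

(1.9046, 0.0536)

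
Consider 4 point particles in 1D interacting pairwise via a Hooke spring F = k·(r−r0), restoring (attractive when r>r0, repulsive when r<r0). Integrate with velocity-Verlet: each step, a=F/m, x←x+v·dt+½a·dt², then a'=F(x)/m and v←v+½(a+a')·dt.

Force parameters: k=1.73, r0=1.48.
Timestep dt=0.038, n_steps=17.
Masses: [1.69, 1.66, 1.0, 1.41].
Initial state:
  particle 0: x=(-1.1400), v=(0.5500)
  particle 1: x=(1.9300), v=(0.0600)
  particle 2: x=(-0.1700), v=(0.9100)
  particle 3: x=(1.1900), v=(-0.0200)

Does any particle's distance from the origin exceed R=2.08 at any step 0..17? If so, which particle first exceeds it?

step 0: x0=(-1.1400) x1=(1.9300) x2=(-0.1700) x3=(1.1900)
step 1: x0=(-1.1177) x1=(1.9312) x2=(-0.1342) x3=(1.1879)
step 2: x0=(-1.0925) x1=(1.9302) x2=(-0.0960) x3=(1.1834)
step 3: x0=(-1.0647) x1=(1.9272) x2=(-0.0558) x3=(1.1765)
step 4: x0=(-1.0341) x1=(1.9223) x2=(-0.0138) x3=(1.1674)
step 5: x0=(-1.0010) x1=(1.9155) x2=(0.0298) x3=(1.1562)
step 6: x0=(-0.9655) x1=(1.9071) x2=(0.0747) x3=(1.1432)
step 7: x0=(-0.9275) x1=(1.8971) x2=(0.1204) x3=(1.1286)
step 8: x0=(-0.8874) x1=(1.8857) x2=(0.1669) x3=(1.1125)
step 9: x0=(-0.8453) x1=(1.8731) x2=(0.2136) x3=(1.0952)
step 10: x0=(-0.8012) x1=(1.8594) x2=(0.2604) x3=(1.0769)
step 11: x0=(-0.7555) x1=(1.8448) x2=(0.3068) x3=(1.0578)
step 12: x0=(-0.7082) x1=(1.8294) x2=(0.3526) x3=(1.0382)
step 13: x0=(-0.6596) x1=(1.8135) x2=(0.3975) x3=(1.0183)
step 14: x0=(-0.6098) x1=(1.7973) x2=(0.4411) x3=(0.9984)
step 15: x0=(-0.5591) x1=(1.7808) x2=(0.4831) x3=(0.9786)
step 16: x0=(-0.5077) x1=(1.7644) x2=(0.5234) x3=(0.9593)
step 17: x0=(-0.4558) x1=(1.7481) x2=(0.5615) x3=(0.9407)

no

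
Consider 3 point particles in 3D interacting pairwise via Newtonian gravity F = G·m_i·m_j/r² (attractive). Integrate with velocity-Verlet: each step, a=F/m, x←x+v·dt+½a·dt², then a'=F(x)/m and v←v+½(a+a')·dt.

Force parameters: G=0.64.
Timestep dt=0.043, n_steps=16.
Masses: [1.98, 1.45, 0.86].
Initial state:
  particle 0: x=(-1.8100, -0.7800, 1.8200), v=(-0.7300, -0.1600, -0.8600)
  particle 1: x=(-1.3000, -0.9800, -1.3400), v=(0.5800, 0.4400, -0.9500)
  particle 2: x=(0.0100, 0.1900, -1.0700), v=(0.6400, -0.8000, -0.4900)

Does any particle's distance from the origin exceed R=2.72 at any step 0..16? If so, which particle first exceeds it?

yes, particle 0

step 0: x0=(-1.8100, -0.7800, 1.8200) x1=(-1.3000, -0.9800, -1.3400) x2=(0.0100, 0.1900, -1.0700)
step 1: x0=(-1.8414, -0.7869, 1.7829) x1=(-1.2750, -0.9610, -1.3807) x2=(0.0373, 0.1554, -1.0910)
step 2: x0=(-1.8726, -0.7937, 1.7456) x1=(-1.2497, -0.9417, -1.4211) x2=(0.0640, 0.1204, -1.1120)
step 3: x0=(-1.9039, -0.8006, 1.7080) x1=(-1.2242, -0.9222, -1.4613) x2=(0.0902, 0.0850, -1.1330)
step 4: x0=(-1.9350, -0.8074, 1.6703) x1=(-1.1985, -0.9025, -1.5012) x2=(0.1159, 0.0491, -1.1539)
step 5: x0=(-1.9660, -0.8142, 1.6323) x1=(-1.1726, -0.8826, -1.5407) x2=(0.1409, 0.0129, -1.1748)
step 6: x0=(-1.9970, -0.8210, 1.5941) x1=(-1.1464, -0.8625, -1.5800) x2=(0.1653, -0.0237, -1.1957)
step 7: x0=(-2.0279, -0.8278, 1.5557) x1=(-1.1199, -0.8421, -1.6190) x2=(0.1891, -0.0607, -1.2166)
step 8: x0=(-2.0587, -0.8346, 1.5170) x1=(-1.0932, -0.8216, -1.6577) x2=(0.2122, -0.0981, -1.2375)
step 9: x0=(-2.0894, -0.8414, 1.4782) x1=(-1.0661, -0.8008, -1.6960) x2=(0.2345, -0.1359, -1.2586)
step 10: x0=(-2.1200, -0.8481, 1.4391) x1=(-1.0388, -0.7799, -1.7340) x2=(0.2562, -0.1740, -1.2797)
step 11: x0=(-2.1505, -0.8548, 1.3999) x1=(-1.0111, -0.7588, -1.7717) x2=(0.2770, -0.2124, -1.3009)
step 12: x0=(-2.1809, -0.8616, 1.3605) x1=(-0.9831, -0.7375, -1.8090) x2=(0.2971, -0.2512, -1.3222)
step 13: x0=(-2.2112, -0.8682, 1.3208) x1=(-0.9547, -0.7161, -1.8460) x2=(0.3163, -0.2903, -1.3437)
step 14: x0=(-2.2413, -0.8749, 1.2810) x1=(-0.9260, -0.6945, -1.8826) x2=(0.3347, -0.3296, -1.3654)
step 15: x0=(-2.2714, -0.8816, 1.2410) x1=(-0.8969, -0.6728, -1.9189) x2=(0.3522, -0.3692, -1.3872)
step 16: x0=(-2.3014, -0.8882, 1.2008) x1=(-0.8674, -0.6510, -1.9548) x2=(0.3687, -0.4090, -1.4093)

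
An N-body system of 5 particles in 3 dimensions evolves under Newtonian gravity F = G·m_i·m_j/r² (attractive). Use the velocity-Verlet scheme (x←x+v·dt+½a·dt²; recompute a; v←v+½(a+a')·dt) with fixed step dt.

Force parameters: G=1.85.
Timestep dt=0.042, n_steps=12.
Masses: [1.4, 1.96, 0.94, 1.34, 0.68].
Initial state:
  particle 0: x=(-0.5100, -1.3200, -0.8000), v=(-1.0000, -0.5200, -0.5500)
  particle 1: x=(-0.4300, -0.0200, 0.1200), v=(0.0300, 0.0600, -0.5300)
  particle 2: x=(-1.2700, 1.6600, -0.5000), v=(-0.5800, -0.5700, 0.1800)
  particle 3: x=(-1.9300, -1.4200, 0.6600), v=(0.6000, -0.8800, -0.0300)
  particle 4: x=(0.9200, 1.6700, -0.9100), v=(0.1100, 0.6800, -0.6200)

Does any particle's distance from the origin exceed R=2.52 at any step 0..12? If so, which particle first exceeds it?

no

step 0: x0=(-0.5100, -1.3200, -0.8000) x1=(-0.4300, -0.0200, 0.1200) x2=(-1.2700, 1.6600, -0.5000) x3=(-1.9300, -1.4200, 0.6600) x4=(0.9200, 1.6700, -0.9100)
step 1: x0=(-0.5523, -1.3406, -0.8220) x1=(-0.4292, -0.0181, 0.0971) x2=(-1.2938, 1.6350, -0.4922) x3=(-1.9039, -1.4563, 0.6581) x4=(0.9238, 1.6979, -0.9357)
step 2: x0=(-0.5951, -1.3588, -0.8417) x1=(-0.4293, -0.0173, 0.0731) x2=(-1.3163, 1.6077, -0.4839) x3=(-1.8759, -1.4913, 0.6549) x4=(0.9262, 1.7245, -0.9607)
step 3: x0=(-0.6384, -1.3745, -0.8593) x1=(-0.4304, -0.0176, 0.0480) x2=(-1.3377, 1.5782, -0.4751) x3=(-1.8461, -1.5249, 0.6502) x4=(0.9270, 1.7498, -0.9851)
step 4: x0=(-0.6822, -1.3880, -0.8746) x1=(-0.4326, -0.0189, 0.0219) x2=(-1.3577, 1.5464, -0.4658) x3=(-1.8145, -1.5571, 0.6441) x4=(0.9265, 1.7738, -1.0088)
step 5: x0=(-0.7263, -1.3991, -0.8876) x1=(-0.4358, -0.0214, -0.0053) x2=(-1.3764, 1.5123, -0.4561) x3=(-1.7812, -1.5879, 0.6365) x4=(0.9245, 1.7966, -1.0318)
step 6: x0=(-0.7707, -1.4080, -0.8983) x1=(-0.4401, -0.0249, -0.0334) x2=(-1.3937, 1.4759, -0.4460) x3=(-1.7462, -1.6172, 0.6273) x4=(0.9212, 1.8180, -1.0542)
step 7: x0=(-0.8153, -1.4146, -0.9067) x1=(-0.4456, -0.0294, -0.0625) x2=(-1.4096, 1.4370, -0.4355) x3=(-1.7095, -1.6450, 0.6163) x4=(0.9166, 1.8382, -1.0760)
step 8: x0=(-0.8601, -1.4190, -0.9127) x1=(-0.4524, -0.0350, -0.0924) x2=(-1.4240, 1.3957, -0.4246) x3=(-1.6713, -1.6713, 0.6036) x4=(0.9106, 1.8572, -1.0972)
step 9: x0=(-0.9050, -1.4212, -0.9162) x1=(-0.4605, -0.0416, -0.1232) x2=(-1.4369, 1.3519, -0.4134) x3=(-1.6315, -1.6959, 0.5890) x4=(0.9034, 1.8748, -1.1177)
step 10: x0=(-0.9500, -1.4212, -0.9172) x1=(-0.4699, -0.0493, -0.1548) x2=(-1.4481, 1.3055, -0.4019) x3=(-1.5902, -1.7189, 0.5724) x4=(0.8950, 1.8912, -1.1376)
step 11: x0=(-0.9948, -1.4190, -0.9155) x1=(-0.4808, -0.0580, -0.1871) x2=(-1.4576, 1.2564, -0.3901) x3=(-1.5474, -1.7401, 0.5536) x4=(0.8853, 1.9063, -1.1570)
step 12: x0=(-1.0395, -1.4145, -0.9112) x1=(-0.4932, -0.0678, -0.2201) x2=(-1.4654, 1.2045, -0.3781) x3=(-1.5032, -1.7595, 0.5326) x4=(0.8744, 1.9201, -1.1757)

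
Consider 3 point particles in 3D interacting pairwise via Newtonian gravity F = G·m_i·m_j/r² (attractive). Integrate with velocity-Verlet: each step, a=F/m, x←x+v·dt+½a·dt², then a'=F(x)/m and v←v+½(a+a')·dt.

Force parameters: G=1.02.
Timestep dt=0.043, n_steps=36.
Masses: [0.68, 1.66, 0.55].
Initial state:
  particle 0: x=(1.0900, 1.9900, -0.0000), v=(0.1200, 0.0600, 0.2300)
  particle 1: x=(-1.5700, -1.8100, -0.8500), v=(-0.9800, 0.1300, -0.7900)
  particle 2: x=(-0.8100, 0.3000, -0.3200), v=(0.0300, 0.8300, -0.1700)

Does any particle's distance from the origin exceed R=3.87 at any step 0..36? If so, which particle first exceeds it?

yes, particle 1

step 0: x0=(1.0900, 1.9900, -0.0000) x1=(-1.5700, -1.8100, -0.8500) x2=(-0.8100, 0.3000, -0.3200)
step 1: x0=(1.0951, 1.9925, 0.0099) x1=(-1.6121, -1.8043, -0.8839) x2=(-0.8087, 0.3355, -0.3274)
step 2: x0=(1.0999, 1.9947, 0.0197) x1=(-1.6541, -1.7984, -0.9178) x2=(-0.8075, 0.3706, -0.3348)
step 3: x0=(1.1046, 1.9968, 0.0295) x1=(-1.6960, -1.7923, -0.9517) x2=(-0.8063, 0.4053, -0.3424)
step 4: x0=(1.1090, 1.9986, 0.0392) x1=(-1.7378, -1.7859, -0.9854) x2=(-0.8052, 0.4397, -0.3501)
step 5: x0=(1.1133, 2.0002, 0.0488) x1=(-1.7795, -1.7794, -1.0192) x2=(-0.8041, 0.4738, -0.3579)
step 6: x0=(1.1173, 2.0016, 0.0584) x1=(-1.8211, -1.7727, -1.0528) x2=(-0.8030, 0.5076, -0.3657)
step 7: x0=(1.1212, 2.0029, 0.0680) x1=(-1.8626, -1.7658, -1.0865) x2=(-0.8019, 0.5411, -0.3737)
step 8: x0=(1.1248, 2.0039, 0.0775) x1=(-1.9041, -1.7588, -1.1200) x2=(-0.8009, 0.5743, -0.3817)
step 9: x0=(1.1282, 2.0047, 0.0869) x1=(-1.9454, -1.7516, -1.1535) x2=(-0.7998, 0.6072, -0.3898)
step 10: x0=(1.1314, 2.0053, 0.0963) x1=(-1.9867, -1.7442, -1.1870) x2=(-0.7988, 0.6400, -0.3980)
step 11: x0=(1.1344, 2.0058, 0.1056) x1=(-2.0278, -1.7367, -1.2204) x2=(-0.7977, 0.6725, -0.4063)
step 12: x0=(1.1371, 2.0060, 0.1148) x1=(-2.0689, -1.7290, -1.2538) x2=(-0.7967, 0.7048, -0.4146)
step 13: x0=(1.1397, 2.0061, 0.1239) x1=(-2.1099, -1.7212, -1.2871) x2=(-0.7956, 0.7369, -0.4230)
step 14: x0=(1.1420, 2.0059, 0.1330) x1=(-2.1508, -1.7132, -1.3203) x2=(-0.7945, 0.7688, -0.4314)
step 15: x0=(1.1441, 2.0056, 0.1420) x1=(-2.1916, -1.7052, -1.3535) x2=(-0.7934, 0.8005, -0.4399)
step 16: x0=(1.1459, 2.0051, 0.1509) x1=(-2.2323, -1.6970, -1.3867) x2=(-0.7923, 0.8321, -0.4485)
step 17: x0=(1.1475, 2.0045, 0.1598) x1=(-2.2730, -1.6886, -1.4198) x2=(-0.7911, 0.8635, -0.4571)
step 18: x0=(1.1489, 2.0037, 0.1685) x1=(-2.3136, -1.6802, -1.4529) x2=(-0.7899, 0.8947, -0.4657)
step 19: x0=(1.1501, 2.0027, 0.1772) x1=(-2.3541, -1.6716, -1.4859) x2=(-0.7887, 0.9259, -0.4744)
step 20: x0=(1.1510, 2.0015, 0.1858) x1=(-2.3945, -1.6629, -1.5189) x2=(-0.7873, 0.9568, -0.4830)
step 21: x0=(1.1517, 2.0002, 0.1943) x1=(-2.4348, -1.6541, -1.5518) x2=(-0.7860, 0.9877, -0.4918)
step 22: x0=(1.1522, 1.9987, 0.2026) x1=(-2.4751, -1.6452, -1.5847) x2=(-0.7845, 1.0184, -0.5005)
step 23: x0=(1.1524, 1.9970, 0.2109) x1=(-2.5153, -1.6362, -1.6175) x2=(-0.7831, 1.0490, -0.5092)
step 24: x0=(1.1523, 1.9952, 0.2191) x1=(-2.5554, -1.6271, -1.6503) x2=(-0.7815, 1.0795, -0.5180)
step 25: x0=(1.1521, 1.9933, 0.2272) x1=(-2.5954, -1.6179, -1.6831) x2=(-0.7798, 1.1098, -0.5268)
step 26: x0=(1.1516, 1.9912, 0.2352) x1=(-2.6353, -1.6086, -1.7158) x2=(-0.7781, 1.1401, -0.5355)
step 27: x0=(1.1508, 1.9889, 0.2431) x1=(-2.6752, -1.5992, -1.7485) x2=(-0.7763, 1.1703, -0.5443)
step 28: x0=(1.1498, 1.9866, 0.2509) x1=(-2.7151, -1.5897, -1.7811) x2=(-0.7744, 1.2003, -0.5531)
step 29: x0=(1.1485, 1.9841, 0.2586) x1=(-2.7548, -1.5801, -1.8137) x2=(-0.7724, 1.2303, -0.5618)
step 30: x0=(1.1470, 1.9814, 0.2661) x1=(-2.7945, -1.5705, -1.8462) x2=(-0.7703, 1.2602, -0.5705)
step 31: x0=(1.1453, 1.9786, 0.2736) x1=(-2.8341, -1.5607, -1.8787) x2=(-0.7681, 1.2900, -0.5792)
step 32: x0=(1.1433, 1.9757, 0.2809) x1=(-2.8736, -1.5509, -1.9112) x2=(-0.7658, 1.3197, -0.5879)
step 33: x0=(1.1410, 1.9727, 0.2881) x1=(-2.9131, -1.5410, -1.9436) x2=(-0.7634, 1.3493, -0.5966)
step 34: x0=(1.1385, 1.9696, 0.2952) x1=(-2.9525, -1.5310, -1.9760) x2=(-0.7609, 1.3789, -0.6052)
step 35: x0=(1.1357, 1.9663, 0.3021) x1=(-2.9918, -1.5210, -2.0083) x2=(-0.7582, 1.4083, -0.6138)
step 36: x0=(1.1327, 1.9630, 0.3090) x1=(-3.0311, -1.5109, -2.0407) x2=(-0.7555, 1.4377, -0.6223)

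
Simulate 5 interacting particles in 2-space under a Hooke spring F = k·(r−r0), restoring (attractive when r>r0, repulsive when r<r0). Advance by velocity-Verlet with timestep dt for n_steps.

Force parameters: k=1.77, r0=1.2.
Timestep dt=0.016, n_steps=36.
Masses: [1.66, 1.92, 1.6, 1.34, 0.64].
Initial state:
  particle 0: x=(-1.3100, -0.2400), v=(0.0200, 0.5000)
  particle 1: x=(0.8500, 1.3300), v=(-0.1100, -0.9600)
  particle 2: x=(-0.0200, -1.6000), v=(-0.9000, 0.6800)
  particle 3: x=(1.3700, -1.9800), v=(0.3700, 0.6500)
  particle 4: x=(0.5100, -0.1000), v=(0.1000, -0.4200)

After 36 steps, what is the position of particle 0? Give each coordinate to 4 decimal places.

(-0.7206, -0.0692)

step 0: x0=(-1.3100, -0.2400) x1=(0.8500, 1.3300) x2=(-0.0200, -1.6000) x3=(1.3700, -1.9800) x4=(0.5100, -0.1000)
step 1: x0=(-1.3091, -0.2321) x1=(0.8481, 1.3140) x2=(-0.0343, -1.5888) x3=(1.3755, -1.9689) x4=(0.5115, -0.1071)
step 2: x0=(-1.3072, -0.2244) x1=(0.8458, 1.2969) x2=(-0.0485, -1.5768) x3=(1.3801, -1.9565) x4=(0.5127, -0.1148)
step 3: x0=(-1.3042, -0.2168) x1=(0.8432, 1.2787) x2=(-0.0626, -1.5641) x3=(1.3838, -1.9427) x4=(0.5137, -0.1231)
step 4: x0=(-1.3001, -0.2095) x1=(0.8403, 1.2593) x2=(-0.0765, -1.5508) x3=(1.3866, -1.9276) x4=(0.5145, -0.1320)
step 5: x0=(-1.2950, -0.2023) x1=(0.8370, 1.2387) x2=(-0.0903, -1.5368) x3=(1.3885, -1.9111) x4=(0.5150, -0.1416)
step 6: x0=(-1.2889, -0.1954) x1=(0.8334, 1.2172) x2=(-0.1039, -1.5221) x3=(1.3895, -1.8934) x4=(0.5153, -0.1517)
step 7: x0=(-1.2817, -0.1886) x1=(0.8295, 1.1945) x2=(-0.1173, -1.5068) x3=(1.3896, -1.8744) x4=(0.5153, -0.1623)
step 8: x0=(-1.2735, -0.1821) x1=(0.8252, 1.1708) x2=(-0.1305, -1.4909) x3=(1.3887, -1.8542) x4=(0.5151, -0.1735)
step 9: x0=(-1.2643, -0.1757) x1=(0.8206, 1.1462) x2=(-0.1436, -1.4744) x3=(1.3870, -1.8328) x4=(0.5146, -0.1851)
step 10: x0=(-1.2541, -0.1695) x1=(0.8158, 1.1205) x2=(-0.1564, -1.4573) x3=(1.3844, -1.8102) x4=(0.5139, -0.1972)
step 11: x0=(-1.2429, -0.1636) x1=(0.8106, 1.0939) x2=(-0.1691, -1.4397) x3=(1.3809, -1.7864) x4=(0.5130, -0.2097)
step 12: x0=(-1.2308, -0.1578) x1=(0.8051, 1.0664) x2=(-0.1815, -1.4216) x3=(1.3765, -1.7615) x4=(0.5118, -0.2226)
step 13: x0=(-1.2177, -0.1523) x1=(0.7994, 1.0380) x2=(-0.1938, -1.4029) x3=(1.3713, -1.7356) x4=(0.5104, -0.2359)
step 14: x0=(-1.2037, -0.1469) x1=(0.7933, 1.0087) x2=(-0.2058, -1.3838) x3=(1.3652, -1.7086) x4=(0.5087, -0.2495)
step 15: x0=(-1.1889, -0.1418) x1=(0.7870, 0.9786) x2=(-0.2176, -1.3642) x3=(1.3582, -1.6806) x4=(0.5068, -0.2634)
step 16: x0=(-1.1731, -0.1368) x1=(0.7803, 0.9478) x2=(-0.2292, -1.3441) x3=(1.3504, -1.6516) x4=(0.5047, -0.2775)
step 17: x0=(-1.1566, -0.1320) x1=(0.7735, 0.9162) x2=(-0.2406, -1.3237) x3=(1.3418, -1.6216) x4=(0.5024, -0.2920)
step 18: x0=(-1.1392, -0.1274) x1=(0.7663, 0.8838) x2=(-0.2517, -1.3029) x3=(1.3323, -1.5908) x4=(0.4999, -0.3066)
step 19: x0=(-1.1210, -0.1230) x1=(0.7589, 0.8508) x2=(-0.2626, -1.2816) x3=(1.3221, -1.5592) x4=(0.4971, -0.3214)
step 20: x0=(-1.1021, -0.1188) x1=(0.7513, 0.8172) x2=(-0.2733, -1.2601) x3=(1.3112, -1.5267) x4=(0.4942, -0.3363)
step 21: x0=(-1.0824, -0.1147) x1=(0.7434, 0.7829) x2=(-0.2838, -1.2383) x3=(1.2994, -1.4935) x4=(0.4911, -0.3514)
step 22: x0=(-1.0620, -0.1108) x1=(0.7353, 0.7481) x2=(-0.2941, -1.2161) x3=(1.2870, -1.4595) x4=(0.4878, -0.3665)
step 23: x0=(-1.0410, -0.1071) x1=(0.7270, 0.7128) x2=(-0.3042, -1.1937) x3=(1.2739, -1.4249) x4=(0.4843, -0.3817)
step 24: x0=(-1.0193, -0.1035) x1=(0.7185, 0.6770) x2=(-0.3140, -1.1711) x3=(1.2601, -1.3897) x4=(0.4806, -0.3969)
step 25: x0=(-0.9969, -0.1001) x1=(0.7098, 0.6407) x2=(-0.3237, -1.1482) x3=(1.2456, -1.3539) x4=(0.4767, -0.4122)
step 26: x0=(-0.9741, -0.0968) x1=(0.7009, 0.6040) x2=(-0.3331, -1.1252) x3=(1.2306, -1.3176) x4=(0.4727, -0.4274)
step 27: x0=(-0.9506, -0.0936) x1=(0.6919, 0.5670) x2=(-0.3424, -1.1020) x3=(1.2149, -1.2807) x4=(0.4685, -0.4427)
step 28: x0=(-0.9267, -0.0906) x1=(0.6826, 0.5296) x2=(-0.3514, -1.0786) x3=(1.1988, -1.2435) x4=(0.4642, -0.4579)
step 29: x0=(-0.9022, -0.0877) x1=(0.6732, 0.4919) x2=(-0.3603, -1.0552) x3=(1.1821, -1.2058) x4=(0.4597, -0.4730)
step 30: x0=(-0.8774, -0.0848) x1=(0.6637, 0.4540) x2=(-0.3690, -1.0316) x3=(1.1649, -1.1679) x4=(0.4551, -0.4881)
step 31: x0=(-0.8521, -0.0821) x1=(0.6540, 0.4159) x2=(-0.3776, -1.0080) x3=(1.1473, -1.1296) x4=(0.4503, -0.5031)
step 32: x0=(-0.8264, -0.0794) x1=(0.6443, 0.3776) x2=(-0.3860, -0.9844) x3=(1.1292, -1.0910) x4=(0.4454, -0.5180)
step 33: x0=(-0.8004, -0.0768) x1=(0.6344, 0.3392) x2=(-0.3943, -0.9607) x3=(1.1108, -1.0523) x4=(0.4403, -0.5329)
step 34: x0=(-0.7740, -0.0743) x1=(0.6244, 0.3006) x2=(-0.4024, -0.9370) x3=(1.0921, -1.0134) x4=(0.4350, -0.5477)
step 35: x0=(-0.7474, -0.0717) x1=(0.6143, 0.2621) x2=(-0.4104, -0.9133) x3=(1.0731, -0.9744) x4=(0.4296, -0.5625)
step 36: x0=(-0.7206, -0.0692) x1=(0.6041, 0.2235) x2=(-0.4183, -0.8897) x3=(1.0539, -0.9352) x4=(0.4240, -0.5772)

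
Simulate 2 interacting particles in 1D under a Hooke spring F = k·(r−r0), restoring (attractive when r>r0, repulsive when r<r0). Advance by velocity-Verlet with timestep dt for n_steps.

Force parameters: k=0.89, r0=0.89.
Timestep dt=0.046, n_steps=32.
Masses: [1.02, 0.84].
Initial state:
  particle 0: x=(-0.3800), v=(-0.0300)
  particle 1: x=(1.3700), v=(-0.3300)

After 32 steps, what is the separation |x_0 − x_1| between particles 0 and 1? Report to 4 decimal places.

0.3042

step 0: x0=(-0.3800) x1=(1.3700)
step 1: x0=(-0.3806) x1=(1.3539)
step 2: x0=(-0.3796) x1=(1.3358)
step 3: x0=(-0.3771) x1=(1.3159)
step 4: x0=(-0.3731) x1=(1.2942)
step 5: x0=(-0.3677) x1=(1.2708)
step 6: x0=(-0.3609) x1=(1.2457)
step 7: x0=(-0.3528) x1=(1.2190)
step 8: x0=(-0.3434) x1=(1.1907)
step 9: x0=(-0.3329) x1=(1.1611)
step 10: x0=(-0.3212) x1=(1.1300)
step 11: x0=(-0.3085) x1=(1.0977)
step 12: x0=(-0.2948) x1=(1.0643)
step 13: x0=(-0.2802) x1=(1.0297)
step 14: x0=(-0.2649) x1=(0.9943)
step 15: x0=(-0.2489) x1=(0.9580)
step 16: x0=(-0.2324) x1=(0.9210)
step 17: x0=(-0.2153) x1=(0.8834)
step 18: x0=(-0.1978) x1=(0.8454)
step 19: x0=(-0.1801) x1=(0.8070)
step 20: x0=(-0.1622) x1=(0.7684)
step 21: x0=(-0.1442) x1=(0.7297)
step 22: x0=(-0.1262) x1=(0.6910)
step 23: x0=(-0.1084) x1=(0.6525)
step 24: x0=(-0.0908) x1=(0.6143)
step 25: x0=(-0.0736) x1=(0.5765)
step 26: x0=(-0.0568) x1=(0.5393)
step 27: x0=(-0.0405) x1=(0.5027)
step 28: x0=(-0.0249) x1=(0.4668)
step 29: x0=(-0.0100) x1=(0.4319)
step 30: x0=(0.0040) x1=(0.3980)
step 31: x0=(0.0172) x1=(0.3652)
step 32: x0=(0.0293) x1=(0.3336)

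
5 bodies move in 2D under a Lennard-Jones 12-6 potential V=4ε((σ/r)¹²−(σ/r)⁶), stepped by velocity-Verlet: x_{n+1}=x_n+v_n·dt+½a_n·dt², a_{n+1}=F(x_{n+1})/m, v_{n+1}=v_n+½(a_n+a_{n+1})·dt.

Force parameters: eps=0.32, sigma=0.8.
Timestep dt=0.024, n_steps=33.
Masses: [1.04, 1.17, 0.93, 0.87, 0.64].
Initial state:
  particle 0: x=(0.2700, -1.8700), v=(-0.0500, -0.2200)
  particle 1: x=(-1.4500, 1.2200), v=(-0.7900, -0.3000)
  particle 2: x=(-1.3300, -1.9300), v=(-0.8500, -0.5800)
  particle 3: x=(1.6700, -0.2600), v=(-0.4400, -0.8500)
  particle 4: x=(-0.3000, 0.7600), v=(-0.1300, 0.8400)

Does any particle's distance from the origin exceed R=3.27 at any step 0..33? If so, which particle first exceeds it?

step 0: x0=(0.2700, -1.8700) x1=(-1.4500, 1.2200) x2=(-1.3300, -1.9300) x3=(1.6700, -0.2600) x4=(-0.3000, 0.7600)
step 1: x0=(0.2688, -1.8753) x1=(-1.4689, 1.2128) x2=(-1.3504, -1.9439) x3=(1.6594, -0.2804) x4=(-0.3033, 0.7802)
step 2: x0=(0.2675, -1.8806) x1=(-1.4876, 1.2055) x2=(-1.3707, -1.9578) x3=(1.6489, -0.3008) x4=(-0.3069, 0.8006)
step 3: x0=(0.2662, -1.8858) x1=(-1.5061, 1.1981) x2=(-1.3910, -1.9717) x3=(1.6383, -0.3212) x4=(-0.3108, 0.8210)
step 4: x0=(0.2649, -1.8911) x1=(-1.5245, 1.1907) x2=(-1.4113, -1.9857) x3=(1.6277, -0.3416) x4=(-0.3150, 0.8415)
step 5: x0=(0.2636, -1.8963) x1=(-1.5426, 1.1832) x2=(-1.4315, -1.9996) x3=(1.6171, -0.3620) x4=(-0.3195, 0.8621)
step 6: x0=(0.2622, -1.9016) x1=(-1.5607, 1.1757) x2=(-1.4517, -2.0135) x3=(1.6065, -0.3825) x4=(-0.3242, 0.8828)
step 7: x0=(0.2609, -1.9069) x1=(-1.5786, 1.1682) x2=(-1.4719, -2.0274) x3=(1.5959, -0.4029) x4=(-0.3293, 0.9036)
step 8: x0=(0.2595, -1.9121) x1=(-1.5963, 1.1606) x2=(-1.4920, -2.0413) x3=(1.5852, -0.4233) x4=(-0.3347, 0.9244)
step 9: x0=(0.2581, -1.9173) x1=(-1.6138, 1.1530) x2=(-1.5121, -2.0552) x3=(1.5746, -0.4438) x4=(-0.3403, 0.9452)
step 10: x0=(0.2567, -1.9226) x1=(-1.6313, 1.1454) x2=(-1.5322, -2.0691) x3=(1.5639, -0.4642) x4=(-0.3462, 0.9661)
step 11: x0=(0.2552, -1.9278) x1=(-1.6485, 1.1377) x2=(-1.5523, -2.0830) x3=(1.5533, -0.4846) x4=(-0.3523, 0.9870)
step 12: x0=(0.2538, -1.9330) x1=(-1.6657, 1.1301) x2=(-1.5724, -2.0968) x3=(1.5426, -0.5051) x4=(-0.3587, 1.0080)
step 13: x0=(0.2523, -1.9382) x1=(-1.6827, 1.1224) x2=(-1.5924, -2.1107) x3=(1.5319, -0.5256) x4=(-0.3653, 1.0289)
step 14: x0=(0.2509, -1.9434) x1=(-1.6996, 1.1147) x2=(-1.6124, -2.1246) x3=(1.5212, -0.5460) x4=(-0.3722, 1.0499)
step 15: x0=(0.2494, -1.9486) x1=(-1.7164, 1.1070) x2=(-1.6324, -2.1385) x3=(1.5105, -0.5665) x4=(-0.3792, 1.0709)
step 16: x0=(0.2479, -1.9538) x1=(-1.7330, 1.0993) x2=(-1.6524, -2.1524) x3=(1.4998, -0.5870) x4=(-0.3865, 1.0919)
step 17: x0=(0.2465, -1.9590) x1=(-1.7495, 1.0916) x2=(-1.6724, -2.1663) x3=(1.4890, -0.6075) x4=(-0.3940, 1.1129)
step 18: x0=(0.2450, -1.9642) x1=(-1.7660, 1.0839) x2=(-1.6924, -2.1801) x3=(1.4783, -0.6280) x4=(-0.4017, 1.1338)
step 19: x0=(0.2435, -1.9693) x1=(-1.7823, 1.0762) x2=(-1.7124, -2.1940) x3=(1.4675, -0.6486) x4=(-0.4095, 1.1548)
step 20: x0=(0.2421, -1.9745) x1=(-1.7985, 1.0685) x2=(-1.7323, -2.2079) x3=(1.4567, -0.6691) x4=(-0.4176, 1.1758)
step 21: x0=(0.2406, -1.9796) x1=(-1.8146, 1.0609) x2=(-1.7522, -2.2218) x3=(1.4459, -0.6897) x4=(-0.4258, 1.1967)
step 22: x0=(0.2391, -1.9847) x1=(-1.8307, 1.0532) x2=(-1.7722, -2.2356) x3=(1.4351, -0.7103) x4=(-0.4342, 1.2176)
step 23: x0=(0.2377, -1.9898) x1=(-1.8466, 1.0455) x2=(-1.7921, -2.2495) x3=(1.4243, -0.7309) x4=(-0.4427, 1.2385)
step 24: x0=(0.2362, -1.9949) x1=(-1.8625, 1.0379) x2=(-1.8120, -2.2634) x3=(1.4134, -0.7515) x4=(-0.4514, 1.2594)
step 25: x0=(0.2348, -1.9999) x1=(-1.8783, 1.0302) x2=(-1.8319, -2.2772) x3=(1.4026, -0.7721) x4=(-0.4602, 1.2803)
step 26: x0=(0.2334, -2.0050) x1=(-1.8940, 1.0226) x2=(-1.8518, -2.2911) x3=(1.3917, -0.7928) x4=(-0.4692, 1.3011)
step 27: x0=(0.2320, -2.0100) x1=(-1.9097, 1.0150) x2=(-1.8717, -2.3049) x3=(1.3807, -0.8135) x4=(-0.4782, 1.3219)
step 28: x0=(0.2306, -2.0150) x1=(-1.9253, 1.0074) x2=(-1.8915, -2.3188) x3=(1.3698, -0.8342) x4=(-0.4874, 1.3427)
step 29: x0=(0.2292, -2.0200) x1=(-1.9408, 0.9998) x2=(-1.9114, -2.3327) x3=(1.3588, -0.8549) x4=(-0.4967, 1.3635)
step 30: x0=(0.2279, -2.0249) x1=(-1.9563, 0.9922) x2=(-1.9313, -2.3465) x3=(1.3478, -0.8757) x4=(-0.5061, 1.3842)
step 31: x0=(0.2265, -2.0299) x1=(-1.9717, 0.9847) x2=(-1.9512, -2.3604) x3=(1.3367, -0.8965) x4=(-0.5156, 1.4049)
step 32: x0=(0.2252, -2.0348) x1=(-1.9871, 0.9771) x2=(-1.9710, -2.3742) x3=(1.3256, -0.9174) x4=(-0.5251, 1.4256)
step 33: x0=(0.2240, -2.0396) x1=(-2.0024, 0.9696) x2=(-1.9909, -2.3881) x3=(1.3145, -0.9382) x4=(-0.5348, 1.4462)

no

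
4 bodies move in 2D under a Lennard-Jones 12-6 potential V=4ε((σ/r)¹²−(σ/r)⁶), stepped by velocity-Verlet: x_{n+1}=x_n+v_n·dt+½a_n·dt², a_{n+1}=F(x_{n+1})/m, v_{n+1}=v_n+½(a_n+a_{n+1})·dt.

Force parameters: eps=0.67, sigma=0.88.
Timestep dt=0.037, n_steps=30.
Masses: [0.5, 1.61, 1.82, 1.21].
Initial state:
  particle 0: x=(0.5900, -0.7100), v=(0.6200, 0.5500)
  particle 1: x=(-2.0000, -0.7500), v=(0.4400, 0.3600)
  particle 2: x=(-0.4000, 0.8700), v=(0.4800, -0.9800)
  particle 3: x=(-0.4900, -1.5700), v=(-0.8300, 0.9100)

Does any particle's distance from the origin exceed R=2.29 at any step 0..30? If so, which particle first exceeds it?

no

step 0: x0=(0.5900, -0.7100) x1=(-2.0000, -0.7500) x2=(-0.4000, 0.8700) x3=(-0.4900, -1.5700)
step 1: x0=(0.6121, -0.6901) x1=(-1.9836, -0.7367) x2=(-0.3822, 0.8337) x3=(-0.5205, -1.5360)
step 2: x0=(0.6328, -0.6709) x1=(-1.9671, -0.7235) x2=(-0.3644, 0.7973) x3=(-0.5506, -1.5016)
step 3: x0=(0.6521, -0.6523) x1=(-1.9504, -0.7103) x2=(-0.3466, 0.7608) x3=(-0.5806, -1.4666)
step 4: x0=(0.6701, -0.6339) x1=(-1.9334, -0.6973) x2=(-0.3287, 0.7242) x3=(-0.6104, -1.4311)
step 5: x0=(0.6869, -0.6157) x1=(-1.9161, -0.6844) x2=(-0.3107, 0.6874) x3=(-0.6402, -1.3952)
step 6: x0=(0.7025, -0.5975) x1=(-1.8984, -0.6717) x2=(-0.2927, 0.6504) x3=(-0.6701, -1.3588)
step 7: x0=(0.7169, -0.5791) x1=(-1.8802, -0.6592) x2=(-0.2746, 0.6132) x3=(-0.7004, -1.3218)
step 8: x0=(0.7301, -0.5604) x1=(-1.8615, -0.6470) x2=(-0.2564, 0.5757) x3=(-0.7311, -1.2842)
step 9: x0=(0.7419, -0.5411) x1=(-1.8419, -0.6351) x2=(-0.2380, 0.5380) x3=(-0.7625, -1.2459)
step 10: x0=(0.7524, -0.5211) x1=(-1.8214, -0.6238) x2=(-0.2194, 0.4999) x3=(-0.7949, -1.2067)
step 11: x0=(0.7612, -0.5002) x1=(-1.7997, -0.6130) x2=(-0.2006, 0.4613) x3=(-0.8285, -1.1664)
step 12: x0=(0.7682, -0.4779) x1=(-1.7767, -0.6030) x2=(-0.1815, 0.4222) x3=(-0.8637, -1.1248)
step 13: x0=(0.7730, -0.4541) x1=(-1.7523, -0.5937) x2=(-0.1620, 0.3825) x3=(-0.9003, -1.0821)
step 14: x0=(0.7750, -0.4282) x1=(-1.7281, -0.5841) x2=(-0.1420, 0.3420) x3=(-0.9363, -1.0393)
step 15: x0=(0.7737, -0.3999) x1=(-1.7100, -0.5710) x2=(-0.1213, 0.3006) x3=(-0.9638, -1.0010)
step 16: x0=(0.7683, -0.3688) x1=(-1.7118, -0.5463) x2=(-0.0998, 0.2582) x3=(-0.9644, -0.9776)
step 17: x0=(0.7587, -0.3349) x1=(-1.7328, -0.5104) x2=(-0.0774, 0.2147) x3=(-0.9390, -0.9687)
step 18: x0=(0.7475, -0.3003) x1=(-1.7594, -0.4712) x2=(-0.0550, 0.1706) x3=(-0.9055, -0.9636)
step 19: x0=(0.7485, -0.2733) x1=(-1.7860, -0.4318) x2=(-0.0364, 0.1282) x3=(-0.8714, -0.9581)
step 20: x0=(0.7922, -0.2683) x1=(-1.8112, -0.3932) x2=(-0.0300, 0.0914) x3=(-0.8384, -0.9508)
step 21: x0=(0.8666, -0.2772) x1=(-1.8351, -0.3553) x2=(-0.0326, 0.0578) x3=(-0.8063, -0.9418)
step 22: x0=(0.9455, -0.2879) x1=(-1.8577, -0.3181) x2=(-0.0371, 0.0240) x3=(-0.7748, -0.9308)
step 23: x0=(1.0206, -0.2976) x1=(-1.8794, -0.2813) x2=(-0.0414, -0.0110) x3=(-0.7435, -0.9179)
step 24: x0=(1.0906, -0.3061) x1=(-1.9002, -0.2449) x2=(-0.0452, -0.0473) x3=(-0.7118, -0.9029)
step 25: x0=(1.1561, -0.3137) x1=(-1.9205, -0.2088) x2=(-0.0488, -0.0850) x3=(-0.6794, -0.8858)
step 26: x0=(1.2179, -0.3207) x1=(-1.9402, -0.1730) x2=(-0.0519, -0.1235) x3=(-0.6468, -0.8674)
step 27: x0=(1.2767, -0.3273) x1=(-1.9595, -0.1373) x2=(-0.0532, -0.1607) x3=(-0.6164, -0.8510)
step 28: x0=(1.3331, -0.3337) x1=(-1.9784, -0.1017) x2=(-0.0471, -0.1896) x3=(-0.5966, -0.8470)
step 29: x0=(1.3877, -0.3399) x1=(-1.9971, -0.0663) x2=(-0.0262, -0.2014) x3=(-0.5985, -0.8685)
step 30: x0=(1.4405, -0.3461) x1=(-2.0155, -0.0310) x2=(0.0042, -0.2025) x3=(-0.6144, -0.9059)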